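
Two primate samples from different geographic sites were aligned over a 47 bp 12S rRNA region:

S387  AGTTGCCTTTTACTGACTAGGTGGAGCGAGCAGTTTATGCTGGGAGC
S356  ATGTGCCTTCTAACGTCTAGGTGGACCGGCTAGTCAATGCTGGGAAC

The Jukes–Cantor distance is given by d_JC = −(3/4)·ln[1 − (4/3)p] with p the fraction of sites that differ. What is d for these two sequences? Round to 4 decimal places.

0.3451

Mismatches occur at site 2 (G/T), site 3 (T/G), site 10 (T/C), site 13 (C/A), site 14 (T/C), site 16 (A/T), site 26 (G/C), site 29 (A/G), site 30 (G/C), site 31 (C/T), site 35 (T/C), site 36 (T/A), site 46 (G/A).
p = 13/47 = 0.276596.
d = −0.75 · ln(1 − (4/3)·0.276596) = −0.75 · ln(0.631205) = −0.75 · (-0.460125) = 0.3451.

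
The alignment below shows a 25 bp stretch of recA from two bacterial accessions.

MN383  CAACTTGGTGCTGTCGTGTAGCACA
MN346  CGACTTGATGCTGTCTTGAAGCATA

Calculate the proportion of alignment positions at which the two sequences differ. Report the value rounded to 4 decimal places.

0.2000

Differing sites — 2:A/G; 8:G/A; 16:G/T; 19:T/A; 24:C/T.
There are 5 differences over 25 sites, so p = 5/25 = 0.2000.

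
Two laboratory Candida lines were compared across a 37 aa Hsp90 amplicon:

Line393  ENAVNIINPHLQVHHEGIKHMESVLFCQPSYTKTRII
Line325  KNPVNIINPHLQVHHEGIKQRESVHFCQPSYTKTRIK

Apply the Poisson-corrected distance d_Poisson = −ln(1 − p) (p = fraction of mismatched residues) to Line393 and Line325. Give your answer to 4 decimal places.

Mismatches occur at site 1 (E↔K), site 3 (A↔P), site 20 (H↔Q), site 21 (M↔R), site 25 (L↔H), site 37 (I↔K).
p = 6/37 = 0.162162.
d = −ln(1 − 0.162162) = −ln(0.837838) = 0.1769.

0.1769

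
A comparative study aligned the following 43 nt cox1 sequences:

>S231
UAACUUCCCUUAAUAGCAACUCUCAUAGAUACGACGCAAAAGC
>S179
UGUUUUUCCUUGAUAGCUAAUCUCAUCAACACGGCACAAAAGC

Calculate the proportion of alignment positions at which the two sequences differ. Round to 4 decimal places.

0.2791

Mismatches occur at site 2 (A→G), site 3 (A→U), site 4 (C→U), site 7 (C→U), site 12 (A→G), site 18 (A→U), site 20 (C→A), site 27 (A→C), site 28 (G→A), site 30 (U→C), site 34 (A→G), site 36 (G→A).
There are 12 differences over 43 sites, so p = 12/43 = 0.2791.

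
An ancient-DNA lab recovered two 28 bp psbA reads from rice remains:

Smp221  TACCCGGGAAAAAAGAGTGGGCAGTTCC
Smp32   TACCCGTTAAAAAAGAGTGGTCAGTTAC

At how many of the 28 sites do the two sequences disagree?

4

Mismatches occur at site 7 (G/T), site 8 (G/T), site 21 (G/T), site 27 (C/A).
That gives 4 mismatches out of 28 aligned sites, so the Hamming distance is 4.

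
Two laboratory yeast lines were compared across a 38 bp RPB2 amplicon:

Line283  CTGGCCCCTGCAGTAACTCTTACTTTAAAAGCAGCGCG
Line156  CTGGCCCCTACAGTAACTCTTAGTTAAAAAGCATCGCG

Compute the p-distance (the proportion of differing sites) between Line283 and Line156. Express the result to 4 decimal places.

Differing sites — 10:G/A; 23:C/G; 26:T/A; 34:G/T.
There are 4 differences over 38 sites, so p = 4/38 = 0.1053.

0.1053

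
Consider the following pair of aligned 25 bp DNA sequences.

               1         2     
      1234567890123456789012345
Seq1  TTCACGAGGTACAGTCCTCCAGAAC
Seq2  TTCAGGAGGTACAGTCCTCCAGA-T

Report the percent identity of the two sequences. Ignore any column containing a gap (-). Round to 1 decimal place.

Excluding the 1 gap column leaves 24 comparable sites.
Mismatches occur at site 5 (C/G), site 25 (C/T).
22 of the 24 comparable sites match, so the percent identity is 22/24 × 100 = 91.7%.

91.7%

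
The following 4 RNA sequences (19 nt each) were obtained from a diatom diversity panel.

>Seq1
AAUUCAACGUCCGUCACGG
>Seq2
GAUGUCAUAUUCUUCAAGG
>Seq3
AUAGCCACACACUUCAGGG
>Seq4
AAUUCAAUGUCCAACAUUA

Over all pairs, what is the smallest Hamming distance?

Pairwise Hamming distances:
  Seq1 vs Seq2: 9
  Seq1 vs Seq3: 9
  Seq1 vs Seq4: 6
  Seq2 vs Seq3: 8
  Seq2 vs Seq4: 11
  Seq3 vs Seq4: 13
The smallest is 6, between Seq1 and Seq4.

6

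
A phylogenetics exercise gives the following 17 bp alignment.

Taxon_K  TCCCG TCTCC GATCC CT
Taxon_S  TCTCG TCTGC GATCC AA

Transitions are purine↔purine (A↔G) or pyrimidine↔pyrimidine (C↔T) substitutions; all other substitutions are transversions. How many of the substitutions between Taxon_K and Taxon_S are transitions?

The sequences differ at positions 3 (C/T, transition), 9 (C/G, transversion), 16 (C/A, transversion), 17 (T/A, transversion).
Of the 4 differences, 1 transition and 3 transversions, so the answer is 1.

1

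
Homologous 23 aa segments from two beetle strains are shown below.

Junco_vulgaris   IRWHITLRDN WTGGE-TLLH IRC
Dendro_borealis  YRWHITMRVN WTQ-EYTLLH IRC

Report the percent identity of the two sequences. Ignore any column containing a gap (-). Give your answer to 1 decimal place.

81.0%

Excluding the 2 gap columns leaves 21 comparable sites.
Differing sites — 1:I/Y; 7:L/M; 9:D/V; 13:G/Q.
17 of the 21 comparable sites match, so the percent identity is 17/21 × 100 = 81.0%.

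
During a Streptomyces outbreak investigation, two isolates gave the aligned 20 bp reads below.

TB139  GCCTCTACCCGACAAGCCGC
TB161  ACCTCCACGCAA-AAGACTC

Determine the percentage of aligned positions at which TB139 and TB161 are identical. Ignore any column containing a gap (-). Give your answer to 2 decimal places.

68.42%

Excluding the 1 gap column leaves 19 comparable sites.
Differing sites — 1:G/A; 6:T/C; 9:C/G; 11:G/A; 17:C/A; 19:G/T.
13 of the 19 comparable sites match, so the percent identity is 13/19 × 100 = 68.42%.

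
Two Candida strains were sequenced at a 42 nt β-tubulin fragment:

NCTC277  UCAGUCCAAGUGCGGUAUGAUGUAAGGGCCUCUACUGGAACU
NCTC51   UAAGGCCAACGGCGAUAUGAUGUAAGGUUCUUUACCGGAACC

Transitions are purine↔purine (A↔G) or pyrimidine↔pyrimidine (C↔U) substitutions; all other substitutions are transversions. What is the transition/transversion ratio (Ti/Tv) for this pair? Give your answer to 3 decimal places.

1.000

The sequences differ at positions 2 (C/A, transversion), 5 (U/G, transversion), 10 (G/C, transversion), 11 (U/G, transversion), 15 (G/A, transition), 28 (G/U, transversion), 29 (C/U, transition), 32 (C/U, transition), 36 (U/C, transition), 42 (U/C, transition).
Of the 10 differences, 5 transitions and 5 transversions, so Ti/Tv = 5/5 = 1.000.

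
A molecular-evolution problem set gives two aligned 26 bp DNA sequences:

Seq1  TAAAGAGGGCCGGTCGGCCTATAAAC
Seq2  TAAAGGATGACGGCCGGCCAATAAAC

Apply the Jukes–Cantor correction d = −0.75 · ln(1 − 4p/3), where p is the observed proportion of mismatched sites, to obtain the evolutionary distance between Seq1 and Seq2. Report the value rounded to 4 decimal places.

Mismatches occur at site 6 (A↔G), site 7 (G↔A), site 8 (G↔T), site 10 (C↔A), site 14 (T↔C), site 20 (T↔A).
p = 6/26 = 0.230769.
d = −0.75 · ln(1 − (4/3)·0.230769) = −0.75 · ln(0.692308) = −0.75 · (-0.367724) = 0.2758.

0.2758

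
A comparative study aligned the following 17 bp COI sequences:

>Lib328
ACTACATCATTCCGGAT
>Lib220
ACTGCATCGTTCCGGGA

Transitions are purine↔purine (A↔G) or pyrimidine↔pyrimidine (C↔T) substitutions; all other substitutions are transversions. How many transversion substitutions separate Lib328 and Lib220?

1

Mismatches occur at site 4 (A/G, transition), site 9 (A/G, transition), site 16 (A/G, transition), site 17 (T/A, transversion).
Of the 4 differences, 3 transitions and 1 transversion, so the answer is 1.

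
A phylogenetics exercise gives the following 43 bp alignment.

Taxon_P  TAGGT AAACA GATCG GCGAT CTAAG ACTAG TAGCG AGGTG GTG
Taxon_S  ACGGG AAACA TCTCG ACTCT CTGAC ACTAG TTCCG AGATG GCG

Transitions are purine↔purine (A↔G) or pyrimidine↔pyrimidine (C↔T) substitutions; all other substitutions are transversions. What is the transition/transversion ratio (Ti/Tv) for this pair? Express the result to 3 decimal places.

Mismatches occur at site 1 (T↔A, transversion), site 2 (A↔C, transversion), site 5 (T↔G, transversion), site 11 (G↔T, transversion), site 12 (A↔C, transversion), site 16 (G↔A, transition), site 18 (G↔T, transversion), site 19 (A↔C, transversion), site 23 (A↔G, transition), site 25 (G↔C, transversion), site 32 (A↔T, transversion), site 33 (G↔C, transversion), site 38 (G↔A, transition), site 42 (T↔C, transition).
Of the 14 differences, 4 transitions and 10 transversions, so Ti/Tv = 4/10 = 0.400.

0.400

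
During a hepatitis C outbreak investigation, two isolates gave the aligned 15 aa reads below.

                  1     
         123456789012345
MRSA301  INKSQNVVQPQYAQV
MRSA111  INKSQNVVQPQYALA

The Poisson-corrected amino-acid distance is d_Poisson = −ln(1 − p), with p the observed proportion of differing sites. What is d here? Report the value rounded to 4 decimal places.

Differing sites — 14:Q/L; 15:V/A.
p = 2/15 = 0.133333.
d = −ln(1 − 0.133333) = −ln(0.866667) = 0.1431.

0.1431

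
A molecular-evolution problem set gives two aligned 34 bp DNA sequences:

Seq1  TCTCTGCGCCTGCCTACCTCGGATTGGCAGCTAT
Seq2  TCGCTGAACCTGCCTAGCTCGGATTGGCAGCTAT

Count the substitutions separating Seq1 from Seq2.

4

Differing sites — 3:T/G; 7:C/A; 8:G/A; 17:C/G.
That gives 4 mismatches out of 34 aligned sites, so the Hamming distance is 4.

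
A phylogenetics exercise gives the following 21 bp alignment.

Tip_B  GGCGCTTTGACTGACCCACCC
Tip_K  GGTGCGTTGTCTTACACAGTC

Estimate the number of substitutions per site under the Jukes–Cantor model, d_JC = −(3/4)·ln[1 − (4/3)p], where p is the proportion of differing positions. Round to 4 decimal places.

0.4408

Differing sites — 3:C/T; 6:T/G; 10:A/T; 13:G/T; 16:C/A; 19:C/G; 20:C/T.
p = 7/21 = 0.333333.
d = −0.75 · ln(1 − (4/3)·0.333333) = −0.75 · ln(0.555556) = −0.75 · (-0.587786) = 0.4408.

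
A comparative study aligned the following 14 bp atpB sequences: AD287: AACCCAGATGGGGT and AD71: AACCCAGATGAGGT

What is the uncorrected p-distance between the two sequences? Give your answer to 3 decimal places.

0.071

Differing sites — 11:G/A.
There are 1 differences over 14 sites, so p = 1/14 = 0.071.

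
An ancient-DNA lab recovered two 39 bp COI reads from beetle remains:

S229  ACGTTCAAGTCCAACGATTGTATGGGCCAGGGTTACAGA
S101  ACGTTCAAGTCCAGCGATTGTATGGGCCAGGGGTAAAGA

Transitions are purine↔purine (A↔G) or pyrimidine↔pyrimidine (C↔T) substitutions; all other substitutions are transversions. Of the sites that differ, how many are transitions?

Differing sites — 14:A/G (Ti); 33:T/G (Tv); 36:C/A (Tv).
Of the 3 differences, 1 transition and 2 transversions, so the answer is 1.

1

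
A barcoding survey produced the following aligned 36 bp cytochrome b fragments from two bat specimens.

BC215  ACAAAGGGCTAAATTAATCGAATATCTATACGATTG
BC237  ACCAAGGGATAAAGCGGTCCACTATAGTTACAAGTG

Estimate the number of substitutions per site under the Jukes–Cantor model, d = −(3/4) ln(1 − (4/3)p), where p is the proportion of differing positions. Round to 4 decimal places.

0.4926

Differing sites — 3:A/C; 9:C/A; 14:T/G; 15:T/C; 16:A/G; 17:A/G; 20:G/C; 22:A/C; 26:C/A; 27:T/G; 28:A/T; 32:G/A; 34:T/G.
p = 13/36 = 0.361111.
d = −0.75 · ln(1 − (4/3)·0.361111) = −0.75 · ln(0.518519) = −0.75 · (-0.656779) = 0.4926.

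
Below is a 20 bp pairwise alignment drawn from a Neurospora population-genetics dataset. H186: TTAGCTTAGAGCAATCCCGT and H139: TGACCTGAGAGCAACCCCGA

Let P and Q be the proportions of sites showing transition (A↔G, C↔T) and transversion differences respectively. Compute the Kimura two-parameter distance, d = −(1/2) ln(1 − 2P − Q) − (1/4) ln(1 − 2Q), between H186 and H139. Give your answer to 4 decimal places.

0.3060

Mismatches occur at site 2 (T/G, transversion), site 4 (G/C, transversion), site 7 (T/G, transversion), site 15 (T/C, transition), site 20 (T/A, transversion).
Of the 5 differences, 1 transition and 4 transversions over 20 sites: P = 1/20 = 0.050000, Q = 4/20 = 0.200000.
d = −0.5·ln(0.700000) − 0.25·ln(0.600000) = −0.5·(-0.356675) − 0.25·(-0.510826) = 0.3060.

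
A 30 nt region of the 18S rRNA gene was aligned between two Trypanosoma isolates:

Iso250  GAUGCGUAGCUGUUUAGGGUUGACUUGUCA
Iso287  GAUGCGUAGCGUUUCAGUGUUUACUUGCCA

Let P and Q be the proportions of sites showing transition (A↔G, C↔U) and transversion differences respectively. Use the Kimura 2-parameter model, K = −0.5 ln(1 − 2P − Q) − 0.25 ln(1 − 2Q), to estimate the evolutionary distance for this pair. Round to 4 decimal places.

Mismatches occur at site 11 (U↔G, transversion), site 12 (G↔U, transversion), site 15 (U↔C, transition), site 18 (G↔U, transversion), site 22 (G↔U, transversion), site 28 (U↔C, transition).
Of the 6 differences, 2 transitions and 4 transversions over 30 sites: P = 2/30 = 0.066667, Q = 4/30 = 0.133333.
d = −0.5·ln(0.733333) − 0.25·ln(0.733334) = −0.5·(-0.310155) − 0.25·(-0.310154) = 0.2326.

0.2326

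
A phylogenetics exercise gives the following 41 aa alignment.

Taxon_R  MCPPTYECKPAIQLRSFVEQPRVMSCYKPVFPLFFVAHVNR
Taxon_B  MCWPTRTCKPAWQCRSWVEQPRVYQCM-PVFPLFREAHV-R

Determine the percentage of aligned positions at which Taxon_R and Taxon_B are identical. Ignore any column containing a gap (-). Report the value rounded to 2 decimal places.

71.79%

Excluding the 2 gap columns leaves 39 comparable sites.
The sequences differ at positions 3 (P/W), 6 (Y/R), 7 (E/T), 12 (I/W), 14 (L/C), 17 (F/W), 24 (M/Y), 25 (S/Q), 27 (Y/M), 35 (F/R), 36 (V/E).
28 of the 39 comparable sites match, so the percent identity is 28/39 × 100 = 71.79%.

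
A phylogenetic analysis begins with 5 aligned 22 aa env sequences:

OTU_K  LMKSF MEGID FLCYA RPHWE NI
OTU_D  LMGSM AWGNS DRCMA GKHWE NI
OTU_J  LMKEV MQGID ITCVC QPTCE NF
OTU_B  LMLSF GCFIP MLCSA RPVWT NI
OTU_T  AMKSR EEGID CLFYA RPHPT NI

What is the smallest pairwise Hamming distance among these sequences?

Pairwise Hamming distances:
  OTU_K vs OTU_D: 11
  OTU_K vs OTU_J: 11
  OTU_K vs OTU_B: 9
  OTU_K vs OTU_T: 7
  OTU_D vs OTU_J: 16
  OTU_D vs OTU_B: 14
  OTU_D vs OTU_T: 15
  OTU_J vs OTU_B: 16
  OTU_J vs OTU_T: 15
  OTU_B vs OTU_T: 12
The smallest is 7, between OTU_K and OTU_T.

7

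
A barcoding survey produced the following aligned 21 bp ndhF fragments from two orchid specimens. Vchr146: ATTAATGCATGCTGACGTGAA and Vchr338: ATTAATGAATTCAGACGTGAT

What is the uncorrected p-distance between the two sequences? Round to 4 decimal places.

0.1905

The sequences differ at positions 8 (C/A), 11 (G/T), 13 (T/A), 21 (A/T).
There are 4 differences over 21 sites, so p = 4/21 = 0.1905.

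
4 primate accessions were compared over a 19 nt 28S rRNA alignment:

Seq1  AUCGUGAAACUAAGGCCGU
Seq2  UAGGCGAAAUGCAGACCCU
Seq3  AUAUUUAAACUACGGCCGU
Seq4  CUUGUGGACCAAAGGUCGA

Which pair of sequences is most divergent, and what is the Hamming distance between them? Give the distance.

13

Pairwise Hamming distances:
  Seq1 vs Seq2: 9
  Seq1 vs Seq3: 4
  Seq1 vs Seq4: 7
  Seq2 vs Seq3: 12
  Seq2 vs Seq4: 13
  Seq3 vs Seq4: 10
The largest is 13, between Seq2 and Seq4.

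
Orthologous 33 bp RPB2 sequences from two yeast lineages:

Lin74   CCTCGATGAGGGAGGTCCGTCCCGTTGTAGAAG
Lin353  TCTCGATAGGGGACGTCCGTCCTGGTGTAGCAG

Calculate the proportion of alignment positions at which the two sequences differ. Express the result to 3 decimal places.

0.212

Mismatches occur at site 1 (C↔T), site 8 (G↔A), site 9 (A↔G), site 14 (G↔C), site 23 (C↔T), site 25 (T↔G), site 31 (A↔C).
There are 7 differences over 33 sites, so p = 7/33 = 0.212.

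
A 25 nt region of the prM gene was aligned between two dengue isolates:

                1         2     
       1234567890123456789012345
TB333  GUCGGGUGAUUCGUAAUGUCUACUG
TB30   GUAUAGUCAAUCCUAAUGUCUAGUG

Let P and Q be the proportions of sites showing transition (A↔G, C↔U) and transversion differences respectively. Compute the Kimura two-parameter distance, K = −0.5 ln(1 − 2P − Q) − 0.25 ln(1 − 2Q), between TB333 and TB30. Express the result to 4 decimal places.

The sequences differ at positions 3 (C/A, transversion), 4 (G/U, transversion), 5 (G/A, transition), 8 (G/C, transversion), 10 (U/A, transversion), 13 (G/C, transversion), 23 (C/G, transversion).
Of the 7 differences, 1 transition and 6 transversions over 25 sites: P = 1/25 = 0.040000, Q = 6/25 = 0.240000.
d = −0.5·ln(0.680000) − 0.25·ln(0.520000) = −0.5·(-0.385662) − 0.25·(-0.653926) = 0.3563.

0.3563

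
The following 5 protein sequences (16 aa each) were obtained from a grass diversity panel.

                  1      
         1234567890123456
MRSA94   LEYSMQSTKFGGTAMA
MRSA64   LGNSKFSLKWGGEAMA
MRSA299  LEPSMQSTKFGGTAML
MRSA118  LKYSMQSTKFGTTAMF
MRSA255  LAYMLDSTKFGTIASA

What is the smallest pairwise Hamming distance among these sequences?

2

Pairwise Hamming distances:
  MRSA94 vs MRSA64: 7
  MRSA94 vs MRSA299: 2
  MRSA94 vs MRSA118: 3
  MRSA94 vs MRSA255: 7
  MRSA64 vs MRSA299: 8
  MRSA64 vs MRSA118: 9
  MRSA64 vs MRSA255: 10
  MRSA299 vs MRSA118: 4
  MRSA299 vs MRSA255: 9
  MRSA118 vs MRSA255: 7
The smallest is 2, between MRSA94 and MRSA299.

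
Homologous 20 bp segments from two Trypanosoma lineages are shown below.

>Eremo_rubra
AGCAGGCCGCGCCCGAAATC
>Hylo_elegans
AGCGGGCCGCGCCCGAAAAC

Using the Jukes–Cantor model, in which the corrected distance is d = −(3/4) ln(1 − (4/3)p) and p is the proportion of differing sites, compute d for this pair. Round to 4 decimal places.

0.1073

Mismatches occur at site 4 (A↔G), site 19 (T↔A).
p = 2/20 = 0.100000.
d = −0.75 · ln(1 − (4/3)·0.100000) = −0.75 · ln(0.866667) = −0.75 · (-0.143100) = 0.1073.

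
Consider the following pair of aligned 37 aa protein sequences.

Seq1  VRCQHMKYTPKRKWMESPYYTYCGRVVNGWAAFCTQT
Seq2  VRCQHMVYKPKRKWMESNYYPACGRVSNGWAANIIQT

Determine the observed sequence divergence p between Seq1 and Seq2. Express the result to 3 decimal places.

0.243

Differing sites — 7:K/V; 9:T/K; 18:P/N; 21:T/P; 22:Y/A; 27:V/S; 33:F/N; 34:C/I; 35:T/I.
There are 9 differences over 37 sites, so p = 9/37 = 0.243.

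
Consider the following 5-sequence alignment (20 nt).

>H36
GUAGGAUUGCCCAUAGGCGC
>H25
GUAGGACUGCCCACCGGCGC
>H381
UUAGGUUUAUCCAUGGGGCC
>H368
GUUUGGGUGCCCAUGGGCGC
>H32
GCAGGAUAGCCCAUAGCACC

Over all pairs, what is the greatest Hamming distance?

Pairwise Hamming distances:
  H36 vs H25: 3
  H36 vs H381: 7
  H36 vs H368: 5
  H36 vs H32: 5
  H25 vs H381: 9
  H25 vs H368: 6
  H25 vs H32: 8
  H381 vs H368: 9
  H381 vs H32: 9
  H368 vs H32: 10
The largest is 10, between H368 and H32.

10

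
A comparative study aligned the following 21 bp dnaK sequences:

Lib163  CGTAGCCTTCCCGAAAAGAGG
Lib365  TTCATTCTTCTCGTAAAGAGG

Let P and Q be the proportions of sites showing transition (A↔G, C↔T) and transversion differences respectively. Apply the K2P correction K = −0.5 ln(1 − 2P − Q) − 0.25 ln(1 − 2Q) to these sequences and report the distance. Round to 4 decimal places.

0.4551

Differing sites — 1:C/T (Ti); 2:G/T (Tv); 3:T/C (Ti); 5:G/T (Tv); 6:C/T (Ti); 11:C/T (Ti); 14:A/T (Tv).
Of the 7 differences, 4 transitions and 3 transversions over 21 sites: P = 4/21 = 0.190476, Q = 3/21 = 0.142857.
d = −0.5·ln(0.476191) − 0.25·ln(0.714286) = −0.5·(-0.741936) − 0.25·(-0.336472) = 0.4551.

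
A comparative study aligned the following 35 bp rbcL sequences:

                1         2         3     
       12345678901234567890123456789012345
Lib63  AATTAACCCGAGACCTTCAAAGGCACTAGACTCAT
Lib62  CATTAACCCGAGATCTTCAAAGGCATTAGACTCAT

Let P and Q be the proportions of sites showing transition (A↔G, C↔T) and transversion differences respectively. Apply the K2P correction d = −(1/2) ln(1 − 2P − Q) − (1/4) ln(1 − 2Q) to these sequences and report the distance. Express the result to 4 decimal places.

Differing sites — 1:A/C (Tv); 14:C/T (Ti); 26:C/T (Ti).
Of the 3 differences, 2 transitions and 1 transversion over 35 sites: P = 2/35 = 0.057143, Q = 1/35 = 0.028571.
d = −0.5·ln(0.857143) − 0.25·ln(0.942858) = −0.5·(-0.154151) − 0.25·(-0.058840) = 0.0918.

0.0918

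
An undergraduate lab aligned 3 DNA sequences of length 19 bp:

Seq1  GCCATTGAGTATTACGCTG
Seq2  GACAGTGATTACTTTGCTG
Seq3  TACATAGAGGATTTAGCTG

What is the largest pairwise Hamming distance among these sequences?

7

Pairwise Hamming distances:
  Seq1 vs Seq2: 6
  Seq1 vs Seq3: 6
  Seq2 vs Seq3: 7
The largest is 7, between Seq2 and Seq3.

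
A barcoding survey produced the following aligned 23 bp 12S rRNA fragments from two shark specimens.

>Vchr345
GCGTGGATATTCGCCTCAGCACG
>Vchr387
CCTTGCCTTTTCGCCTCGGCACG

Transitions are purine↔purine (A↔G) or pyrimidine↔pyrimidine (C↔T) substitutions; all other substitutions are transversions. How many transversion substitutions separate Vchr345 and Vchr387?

5

The sequences differ at positions 1 (G/C, transversion), 3 (G/T, transversion), 6 (G/C, transversion), 7 (A/C, transversion), 9 (A/T, transversion), 18 (A/G, transition).
Of the 6 differences, 1 transition and 5 transversions, so the answer is 5.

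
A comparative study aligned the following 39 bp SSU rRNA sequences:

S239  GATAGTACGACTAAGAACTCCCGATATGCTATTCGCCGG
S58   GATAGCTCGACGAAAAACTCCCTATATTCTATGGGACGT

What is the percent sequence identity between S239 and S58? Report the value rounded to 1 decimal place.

74.4%

The sequences differ at positions 6 (T/C), 7 (A/T), 12 (T/G), 15 (G/A), 23 (G/T), 28 (G/T), 33 (T/G), 34 (C/G), 36 (C/A), 39 (G/T).
29 of the 39 sites match, so the percent identity is 29/39 × 100 = 74.4%.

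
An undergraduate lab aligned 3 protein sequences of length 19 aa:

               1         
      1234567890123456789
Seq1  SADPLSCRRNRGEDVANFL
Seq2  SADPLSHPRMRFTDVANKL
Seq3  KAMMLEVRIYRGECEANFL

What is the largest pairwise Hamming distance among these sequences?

Pairwise Hamming distances:
  Seq1 vs Seq2: 6
  Seq1 vs Seq3: 9
  Seq2 vs Seq3: 13
The largest is 13, between Seq2 and Seq3.

13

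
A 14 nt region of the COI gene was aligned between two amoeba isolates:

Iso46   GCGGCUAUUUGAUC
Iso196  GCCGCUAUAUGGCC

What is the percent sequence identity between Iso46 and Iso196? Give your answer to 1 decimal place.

Mismatches occur at site 3 (G/C), site 9 (U/A), site 12 (A/G), site 13 (U/C).
10 of the 14 sites match, so the percent identity is 10/14 × 100 = 71.4%.

71.4%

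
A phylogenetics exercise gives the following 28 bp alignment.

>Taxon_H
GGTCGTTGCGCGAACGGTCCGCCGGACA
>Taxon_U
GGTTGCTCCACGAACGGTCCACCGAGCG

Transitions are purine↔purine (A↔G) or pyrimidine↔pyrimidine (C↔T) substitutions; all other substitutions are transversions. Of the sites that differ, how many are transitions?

Differing sites — 4:C/T (Ti); 6:T/C (Ti); 8:G/C (Tv); 10:G/A (Ti); 21:G/A (Ti); 25:G/A (Ti); 26:A/G (Ti); 28:A/G (Ti).
Of the 8 differences, 7 transitions and 1 transversion, so the answer is 7.

7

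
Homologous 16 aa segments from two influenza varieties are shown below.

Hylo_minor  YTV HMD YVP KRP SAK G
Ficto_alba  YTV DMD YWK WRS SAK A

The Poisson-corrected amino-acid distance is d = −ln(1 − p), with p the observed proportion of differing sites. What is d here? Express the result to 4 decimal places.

0.4700

Mismatches occur at site 4 (H/D), site 8 (V/W), site 9 (P/K), site 10 (K/W), site 12 (P/S), site 16 (G/A).
p = 6/16 = 0.375000.
d = −ln(1 − 0.375000) = −ln(0.625000) = 0.4700.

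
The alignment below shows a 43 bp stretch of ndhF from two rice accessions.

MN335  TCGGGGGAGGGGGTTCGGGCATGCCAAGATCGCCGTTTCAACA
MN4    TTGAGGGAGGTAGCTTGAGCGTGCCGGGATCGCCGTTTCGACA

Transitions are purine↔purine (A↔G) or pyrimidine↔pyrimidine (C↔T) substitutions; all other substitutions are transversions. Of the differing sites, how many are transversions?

Differing sites — 2:C/T (Ti); 4:G/A (Ti); 11:G/T (Tv); 12:G/A (Ti); 14:T/C (Ti); 16:C/T (Ti); 18:G/A (Ti); 21:A/G (Ti); 26:A/G (Ti); 27:A/G (Ti); 40:A/G (Ti).
Of the 11 differences, 10 transitions and 1 transversion, so the answer is 1.

1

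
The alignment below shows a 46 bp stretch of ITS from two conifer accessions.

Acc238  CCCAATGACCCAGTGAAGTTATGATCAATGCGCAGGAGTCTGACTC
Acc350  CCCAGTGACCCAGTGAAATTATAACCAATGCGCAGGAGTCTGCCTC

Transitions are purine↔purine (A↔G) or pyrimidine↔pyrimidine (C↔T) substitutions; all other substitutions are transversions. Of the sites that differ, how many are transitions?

4

The sequences differ at positions 5 (A/G, transition), 18 (G/A, transition), 23 (G/A, transition), 25 (T/C, transition), 43 (A/C, transversion).
Of the 5 differences, 4 transitions and 1 transversion, so the answer is 4.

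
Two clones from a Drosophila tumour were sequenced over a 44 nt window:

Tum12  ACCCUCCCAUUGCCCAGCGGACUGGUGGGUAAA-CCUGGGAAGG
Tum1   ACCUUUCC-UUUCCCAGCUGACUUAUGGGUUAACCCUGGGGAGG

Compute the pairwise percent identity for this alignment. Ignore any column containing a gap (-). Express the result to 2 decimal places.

80.95%

Excluding the 2 gap columns leaves 42 comparable sites.
The sequences differ at positions 4 (C/U), 6 (C/U), 12 (G/U), 19 (G/U), 24 (G/U), 25 (G/A), 31 (A/U), 41 (A/G).
34 of the 42 comparable sites match, so the percent identity is 34/42 × 100 = 80.95%.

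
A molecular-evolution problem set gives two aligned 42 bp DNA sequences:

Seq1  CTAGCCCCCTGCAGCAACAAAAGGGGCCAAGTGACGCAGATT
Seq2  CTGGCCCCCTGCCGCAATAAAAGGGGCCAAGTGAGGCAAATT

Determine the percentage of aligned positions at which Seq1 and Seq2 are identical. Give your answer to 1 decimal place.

88.1%

The sequences differ at positions 3 (A/G), 13 (A/C), 18 (C/T), 35 (C/G), 39 (G/A).
37 of the 42 sites match, so the percent identity is 37/42 × 100 = 88.1%.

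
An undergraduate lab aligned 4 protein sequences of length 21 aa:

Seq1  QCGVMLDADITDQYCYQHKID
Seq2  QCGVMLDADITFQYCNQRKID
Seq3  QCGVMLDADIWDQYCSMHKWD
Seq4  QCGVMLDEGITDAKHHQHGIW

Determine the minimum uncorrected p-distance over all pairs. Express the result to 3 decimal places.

Pairwise Hamming distances:
  Seq1 vs Seq2: 3
  Seq1 vs Seq3: 4
  Seq1 vs Seq4: 8
  Seq2 vs Seq3: 6
  Seq2 vs Seq4: 10
  Seq3 vs Seq4: 11
The smallest is 3 mismatches, between Seq1 and Seq2; p = 3/21 = 0.143.

0.143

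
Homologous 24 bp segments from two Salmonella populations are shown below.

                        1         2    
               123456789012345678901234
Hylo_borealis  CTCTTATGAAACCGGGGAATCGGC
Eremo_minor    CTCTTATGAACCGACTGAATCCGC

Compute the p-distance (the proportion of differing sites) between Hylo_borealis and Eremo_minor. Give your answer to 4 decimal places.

Mismatches occur at site 11 (A/C), site 13 (C/G), site 14 (G/A), site 15 (G/C), site 16 (G/T), site 22 (G/C).
There are 6 differences over 24 sites, so p = 6/24 = 0.2500.

0.2500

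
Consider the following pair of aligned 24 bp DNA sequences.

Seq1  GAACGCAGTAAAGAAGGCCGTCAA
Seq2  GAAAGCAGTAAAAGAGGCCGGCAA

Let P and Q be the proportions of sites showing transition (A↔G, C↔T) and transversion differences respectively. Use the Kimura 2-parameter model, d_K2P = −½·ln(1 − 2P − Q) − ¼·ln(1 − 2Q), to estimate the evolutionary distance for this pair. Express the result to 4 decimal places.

0.1894

Mismatches occur at site 4 (C→A, transversion), site 13 (G→A, transition), site 14 (A→G, transition), site 21 (T→G, transversion).
Of the 4 differences, 2 transitions and 2 transversions over 24 sites: P = 2/24 = 0.083333, Q = 2/24 = 0.083333.
d = −0.5·ln(0.750001) − 0.25·ln(0.833334) = −0.5·(-0.287681) − 0.25·(-0.182321) = 0.1894.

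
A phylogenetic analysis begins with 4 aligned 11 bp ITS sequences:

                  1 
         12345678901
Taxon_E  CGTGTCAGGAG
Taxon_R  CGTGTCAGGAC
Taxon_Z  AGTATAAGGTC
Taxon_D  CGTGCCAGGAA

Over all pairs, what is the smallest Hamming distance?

1

Pairwise Hamming distances:
  Taxon_E vs Taxon_R: 1
  Taxon_E vs Taxon_Z: 5
  Taxon_E vs Taxon_D: 2
  Taxon_R vs Taxon_Z: 4
  Taxon_R vs Taxon_D: 2
  Taxon_Z vs Taxon_D: 6
The smallest is 1, between Taxon_E and Taxon_R.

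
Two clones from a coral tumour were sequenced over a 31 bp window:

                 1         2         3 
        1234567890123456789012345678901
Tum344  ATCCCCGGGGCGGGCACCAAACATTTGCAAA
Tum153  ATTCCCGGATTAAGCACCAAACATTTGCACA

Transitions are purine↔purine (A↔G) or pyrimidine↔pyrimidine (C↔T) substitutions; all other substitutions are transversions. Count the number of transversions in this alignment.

Differing sites — 3:C/T (Ti); 9:G/A (Ti); 10:G/T (Tv); 11:C/T (Ti); 12:G/A (Ti); 13:G/A (Ti); 30:A/C (Tv).
Of the 7 differences, 5 transitions and 2 transversions, so the answer is 2.

2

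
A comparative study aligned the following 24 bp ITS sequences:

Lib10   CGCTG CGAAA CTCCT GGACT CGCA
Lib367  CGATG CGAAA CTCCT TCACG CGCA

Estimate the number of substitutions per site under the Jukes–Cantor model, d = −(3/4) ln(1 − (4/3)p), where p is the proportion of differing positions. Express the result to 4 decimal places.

0.1885

Differing sites — 3:C/A; 16:G/T; 17:G/C; 20:T/G.
p = 4/24 = 0.166667.
d = −0.75 · ln(1 − (4/3)·0.166667) = −0.75 · ln(0.777777) = −0.75 · (-0.251315) = 0.1885.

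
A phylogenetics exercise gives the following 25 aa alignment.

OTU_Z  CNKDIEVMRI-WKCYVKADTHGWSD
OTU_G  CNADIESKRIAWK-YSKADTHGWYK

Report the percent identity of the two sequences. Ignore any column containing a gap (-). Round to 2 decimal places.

73.91%

Excluding the 2 gap columns leaves 23 comparable sites.
Differing sites — 3:K/A; 7:V/S; 8:M/K; 16:V/S; 24:S/Y; 25:D/K.
17 of the 23 comparable sites match, so the percent identity is 17/23 × 100 = 73.91%.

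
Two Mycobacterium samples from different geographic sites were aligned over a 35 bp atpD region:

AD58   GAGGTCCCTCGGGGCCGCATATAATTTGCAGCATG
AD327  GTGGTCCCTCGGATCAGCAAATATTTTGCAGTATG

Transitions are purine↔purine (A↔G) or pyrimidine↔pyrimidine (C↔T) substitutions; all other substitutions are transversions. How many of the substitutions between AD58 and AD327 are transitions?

2

Mismatches occur at site 2 (A→T, transversion), site 13 (G→A, transition), site 14 (G→T, transversion), site 16 (C→A, transversion), site 20 (T→A, transversion), site 24 (A→T, transversion), site 32 (C→T, transition).
Of the 7 differences, 2 transitions and 5 transversions, so the answer is 2.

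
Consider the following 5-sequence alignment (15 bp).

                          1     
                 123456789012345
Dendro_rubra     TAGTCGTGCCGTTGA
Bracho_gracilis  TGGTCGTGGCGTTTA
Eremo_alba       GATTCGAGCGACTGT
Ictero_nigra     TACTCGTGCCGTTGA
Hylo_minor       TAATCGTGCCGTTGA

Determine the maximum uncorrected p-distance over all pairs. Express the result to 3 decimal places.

Pairwise Hamming distances:
  Dendro_rubra vs Bracho_gracilis: 3
  Dendro_rubra vs Eremo_alba: 7
  Dendro_rubra vs Ictero_nigra: 1
  Dendro_rubra vs Hylo_minor: 1
  Bracho_gracilis vs Eremo_alba: 10
  Bracho_gracilis vs Ictero_nigra: 4
  Bracho_gracilis vs Hylo_minor: 4
  Eremo_alba vs Ictero_nigra: 7
  Eremo_alba vs Hylo_minor: 7
  Ictero_nigra vs Hylo_minor: 1
The largest is 10 mismatches, between Bracho_gracilis and Eremo_alba; p = 10/15 = 0.667.

0.667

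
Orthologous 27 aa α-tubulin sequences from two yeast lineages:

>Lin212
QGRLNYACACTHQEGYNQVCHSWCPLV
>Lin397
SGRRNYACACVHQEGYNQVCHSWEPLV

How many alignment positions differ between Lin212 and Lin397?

4

The sequences differ at positions 1 (Q/S), 4 (L/R), 11 (T/V), 24 (C/E).
That gives 4 mismatches out of 27 aligned sites, so the Hamming distance is 4.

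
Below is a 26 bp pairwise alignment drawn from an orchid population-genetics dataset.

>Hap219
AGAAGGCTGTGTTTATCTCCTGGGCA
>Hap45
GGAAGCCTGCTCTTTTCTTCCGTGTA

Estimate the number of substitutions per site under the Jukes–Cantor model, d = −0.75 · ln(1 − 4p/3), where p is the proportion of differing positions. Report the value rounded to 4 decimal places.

The sequences differ at positions 1 (A/G), 6 (G/C), 10 (T/C), 11 (G/T), 12 (T/C), 15 (A/T), 19 (C/T), 21 (T/C), 23 (G/T), 25 (C/T).
p = 10/26 = 0.384615.
d = −0.75 · ln(1 − (4/3)·0.384615) = −0.75 · ln(0.487180) = −0.75 · (-0.719122) = 0.5393.

0.5393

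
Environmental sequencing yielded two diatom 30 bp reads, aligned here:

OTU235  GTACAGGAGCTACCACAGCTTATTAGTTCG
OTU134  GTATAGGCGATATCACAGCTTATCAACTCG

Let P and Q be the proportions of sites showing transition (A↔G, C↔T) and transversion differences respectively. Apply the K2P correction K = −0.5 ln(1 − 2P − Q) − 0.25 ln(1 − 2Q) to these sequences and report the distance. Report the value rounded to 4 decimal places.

0.2912

Differing sites — 4:C/T (Ti); 8:A/C (Tv); 10:C/A (Tv); 13:C/T (Ti); 24:T/C (Ti); 26:G/A (Ti); 27:T/C (Ti).
Of the 7 differences, 5 transitions and 2 transversions over 30 sites: P = 5/30 = 0.166667, Q = 2/30 = 0.066667.
d = −0.5·ln(0.599999) − 0.25·ln(0.866666) = −0.5·(-0.510827) − 0.25·(-0.143102) = 0.2912.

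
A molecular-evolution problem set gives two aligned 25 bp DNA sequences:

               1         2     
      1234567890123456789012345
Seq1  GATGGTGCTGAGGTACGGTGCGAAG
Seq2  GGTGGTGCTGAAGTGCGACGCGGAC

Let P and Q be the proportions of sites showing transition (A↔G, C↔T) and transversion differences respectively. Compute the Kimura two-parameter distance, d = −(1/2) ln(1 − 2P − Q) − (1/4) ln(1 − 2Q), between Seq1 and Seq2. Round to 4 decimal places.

0.3878

Differing sites — 2:A/G (Ti); 12:G/A (Ti); 15:A/G (Ti); 18:G/A (Ti); 19:T/C (Ti); 23:A/G (Ti); 25:G/C (Tv).
Of the 7 differences, 6 transitions and 1 transversion over 25 sites: P = 6/25 = 0.240000, Q = 1/25 = 0.040000.
d = −0.5·ln(0.480000) − 0.25·ln(0.920000) = −0.5·(-0.733969) − 0.25·(-0.083382) = 0.3878.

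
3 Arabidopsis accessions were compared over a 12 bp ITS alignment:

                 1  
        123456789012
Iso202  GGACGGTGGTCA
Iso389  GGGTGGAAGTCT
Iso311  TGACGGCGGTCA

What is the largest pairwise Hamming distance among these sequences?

6

Pairwise Hamming distances:
  Iso202 vs Iso389: 5
  Iso202 vs Iso311: 2
  Iso389 vs Iso311: 6
The largest is 6, between Iso389 and Iso311.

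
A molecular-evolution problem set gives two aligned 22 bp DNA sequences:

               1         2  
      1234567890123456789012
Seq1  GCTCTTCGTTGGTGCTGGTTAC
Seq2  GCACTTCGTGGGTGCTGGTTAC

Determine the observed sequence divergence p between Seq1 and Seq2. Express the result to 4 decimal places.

Differing sites — 3:T/A; 10:T/G.
There are 2 differences over 22 sites, so p = 2/22 = 0.0909.

0.0909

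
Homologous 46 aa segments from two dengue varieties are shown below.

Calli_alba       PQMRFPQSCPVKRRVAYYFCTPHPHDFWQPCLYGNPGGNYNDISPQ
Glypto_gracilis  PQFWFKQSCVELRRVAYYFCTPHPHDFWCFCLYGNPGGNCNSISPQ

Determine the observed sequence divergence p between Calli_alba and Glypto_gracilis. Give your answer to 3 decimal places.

The sequences differ at positions 3 (M/F), 4 (R/W), 6 (P/K), 10 (P/V), 11 (V/E), 12 (K/L), 29 (Q/C), 30 (P/F), 40 (Y/C), 42 (D/S).
There are 10 differences over 46 sites, so p = 10/46 = 0.217.

0.217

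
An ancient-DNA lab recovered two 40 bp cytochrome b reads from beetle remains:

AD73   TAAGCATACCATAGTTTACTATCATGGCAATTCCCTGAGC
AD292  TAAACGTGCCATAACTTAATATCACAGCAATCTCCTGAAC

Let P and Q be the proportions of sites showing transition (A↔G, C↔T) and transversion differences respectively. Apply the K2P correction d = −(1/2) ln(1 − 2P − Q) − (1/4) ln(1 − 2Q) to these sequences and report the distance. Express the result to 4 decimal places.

Mismatches occur at site 4 (G→A, transition), site 6 (A→G, transition), site 8 (A→G, transition), site 14 (G→A, transition), site 15 (T→C, transition), site 19 (C→A, transversion), site 25 (T→C, transition), site 26 (G→A, transition), site 32 (T→C, transition), site 33 (C→T, transition), site 39 (G→A, transition).
Of the 11 differences, 10 transitions and 1 transversion over 40 sites: P = 10/40 = 0.250000, Q = 1/40 = 0.025000.
d = −0.5·ln(0.475000) − 0.25·ln(0.950000) = −0.5·(-0.744440) − 0.25·(-0.051293) = 0.3850.

0.3850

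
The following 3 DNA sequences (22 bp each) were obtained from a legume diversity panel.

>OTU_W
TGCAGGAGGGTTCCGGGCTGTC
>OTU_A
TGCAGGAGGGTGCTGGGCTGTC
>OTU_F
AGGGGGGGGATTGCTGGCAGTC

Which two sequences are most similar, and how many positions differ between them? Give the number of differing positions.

Pairwise Hamming distances:
  OTU_W vs OTU_A: 2
  OTU_W vs OTU_F: 8
  OTU_A vs OTU_F: 10
The smallest is 2, between OTU_W and OTU_A.

2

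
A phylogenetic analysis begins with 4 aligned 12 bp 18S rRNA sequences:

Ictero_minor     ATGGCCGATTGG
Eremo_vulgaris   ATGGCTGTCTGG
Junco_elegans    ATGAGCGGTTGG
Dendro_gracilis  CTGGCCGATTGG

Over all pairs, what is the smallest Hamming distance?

Pairwise Hamming distances:
  Ictero_minor vs Eremo_vulgaris: 3
  Ictero_minor vs Junco_elegans: 3
  Ictero_minor vs Dendro_gracilis: 1
  Eremo_vulgaris vs Junco_elegans: 5
  Eremo_vulgaris vs Dendro_gracilis: 4
  Junco_elegans vs Dendro_gracilis: 4
The smallest is 1, between Ictero_minor and Dendro_gracilis.

1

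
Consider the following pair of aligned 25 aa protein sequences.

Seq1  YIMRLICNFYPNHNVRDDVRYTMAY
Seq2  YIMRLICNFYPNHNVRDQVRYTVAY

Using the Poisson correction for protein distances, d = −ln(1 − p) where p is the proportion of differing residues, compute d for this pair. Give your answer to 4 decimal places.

0.0834

Differing sites — 18:D/Q; 23:M/V.
p = 2/25 = 0.080000.
d = −ln(1 − 0.080000) = −ln(0.920000) = 0.0834.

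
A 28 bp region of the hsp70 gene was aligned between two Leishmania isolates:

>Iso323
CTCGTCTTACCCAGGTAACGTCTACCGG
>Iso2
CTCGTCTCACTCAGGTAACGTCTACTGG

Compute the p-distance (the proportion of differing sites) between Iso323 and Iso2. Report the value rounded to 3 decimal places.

0.107

Mismatches occur at site 8 (T/C), site 11 (C/T), site 26 (C/T).
There are 3 differences over 28 sites, so p = 3/28 = 0.107.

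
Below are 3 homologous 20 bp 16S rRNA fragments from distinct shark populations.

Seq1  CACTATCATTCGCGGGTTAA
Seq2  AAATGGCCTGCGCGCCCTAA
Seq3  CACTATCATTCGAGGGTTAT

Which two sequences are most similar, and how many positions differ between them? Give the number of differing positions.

Pairwise Hamming distances:
  Seq1 vs Seq2: 9
  Seq1 vs Seq3: 2
  Seq2 vs Seq3: 11
The smallest is 2, between Seq1 and Seq3.

2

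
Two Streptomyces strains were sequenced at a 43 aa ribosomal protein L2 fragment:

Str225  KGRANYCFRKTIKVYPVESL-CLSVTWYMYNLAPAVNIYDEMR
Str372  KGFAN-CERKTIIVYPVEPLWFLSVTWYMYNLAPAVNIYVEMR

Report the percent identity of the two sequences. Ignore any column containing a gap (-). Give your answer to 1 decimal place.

Excluding the 2 gap columns leaves 41 comparable sites.
The sequences differ at positions 3 (R/F), 8 (F/E), 13 (K/I), 19 (S/P), 22 (C/F), 40 (D/V).
35 of the 41 comparable sites match, so the percent identity is 35/41 × 100 = 85.4%.

85.4%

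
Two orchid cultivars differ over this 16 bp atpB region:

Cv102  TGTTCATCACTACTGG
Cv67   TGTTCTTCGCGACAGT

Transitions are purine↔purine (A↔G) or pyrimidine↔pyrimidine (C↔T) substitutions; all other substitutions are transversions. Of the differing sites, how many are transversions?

Differing sites — 6:A/T (Tv); 9:A/G (Ti); 11:T/G (Tv); 14:T/A (Tv); 16:G/T (Tv).
Of the 5 differences, 1 transition and 4 transversions, so the answer is 4.

4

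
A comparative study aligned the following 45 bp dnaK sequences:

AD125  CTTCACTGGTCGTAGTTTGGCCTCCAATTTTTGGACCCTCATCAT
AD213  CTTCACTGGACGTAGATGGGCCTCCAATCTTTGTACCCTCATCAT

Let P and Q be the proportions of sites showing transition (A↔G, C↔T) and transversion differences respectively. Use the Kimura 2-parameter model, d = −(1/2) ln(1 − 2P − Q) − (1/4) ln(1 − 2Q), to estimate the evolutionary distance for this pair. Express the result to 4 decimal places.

The sequences differ at positions 10 (T/A, transversion), 16 (T/A, transversion), 18 (T/G, transversion), 29 (T/C, transition), 34 (G/T, transversion).
Of the 5 differences, 1 transition and 4 transversions over 45 sites: P = 1/45 = 0.022222, Q = 4/45 = 0.088889.
d = −0.5·ln(0.866667) − 0.25·ln(0.822222) = −0.5·(-0.143100) − 0.25·(-0.195745) = 0.1205.

0.1205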